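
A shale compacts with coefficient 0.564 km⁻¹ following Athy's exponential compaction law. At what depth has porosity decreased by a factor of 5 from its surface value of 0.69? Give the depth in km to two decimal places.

2.85 km

phi/phi₀ = 1/5 ⇒ exp(−c·d) = 1/5 ⇒ d = ln(5) / c
d = 1.6094 / 0.564 = 2.854 km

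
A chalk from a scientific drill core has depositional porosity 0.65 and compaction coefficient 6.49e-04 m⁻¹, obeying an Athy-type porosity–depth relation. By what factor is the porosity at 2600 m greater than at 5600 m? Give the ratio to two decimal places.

Working in km (1 km = 1000 m; c in km⁻¹ = c in m⁻¹ × 1000):
phi(Z₁)/phi(Z₂) = e^(−c·Z₁)/e^(−c·Z₂) = e^{c(Z₂−Z₁)}
= exp(0.649 × 3) = exp(1.947) = 7.0076

7.01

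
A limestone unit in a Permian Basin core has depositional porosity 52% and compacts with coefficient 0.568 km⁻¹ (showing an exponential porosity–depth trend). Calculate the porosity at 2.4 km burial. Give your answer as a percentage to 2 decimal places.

13.30%

φ = φ₀·exp(−k·Z) = 0.52 × exp(−0.568 × 2.4) = 0.52 × exp(−1.363)
  = 0.52 × 0.2558 = 0.1330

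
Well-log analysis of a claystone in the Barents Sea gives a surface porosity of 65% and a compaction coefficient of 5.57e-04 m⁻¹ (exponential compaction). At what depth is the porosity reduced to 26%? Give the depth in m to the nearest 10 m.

Working in km (1 km = 1000 m; k in km⁻¹ = k in m⁻¹ × 1000):
Invert Athy's law: Z = ln(n₀/n) / k
Z = ln(0.65/0.26) / 0.557 = ln(2.5) / 0.557 = 0.9163 / 0.557 = 1.645 km

1650 m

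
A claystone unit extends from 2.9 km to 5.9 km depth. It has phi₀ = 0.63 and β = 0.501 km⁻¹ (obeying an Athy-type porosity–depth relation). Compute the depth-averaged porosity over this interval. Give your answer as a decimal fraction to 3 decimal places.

⟨phi⟩ = (1/(z₂−z₁)) ∫ phi₀ e^(−βz) dz = phi₀·(e^(−β·z₁) − e^(−β·z₂)) / (β·(z₂−z₁))
e^(−0.501×2.9) = 0.2339; e^(−0.501×5.9) = 0.0520
⟨phi⟩ = 0.63 × (0.2339 − 0.0520) / (0.501 × 3) = 0.63 × 0.1210 = 0.0762

0.076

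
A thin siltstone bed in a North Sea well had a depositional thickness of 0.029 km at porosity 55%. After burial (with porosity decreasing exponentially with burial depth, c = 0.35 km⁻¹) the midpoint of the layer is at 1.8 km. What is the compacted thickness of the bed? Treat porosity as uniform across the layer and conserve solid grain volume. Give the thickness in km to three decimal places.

0.018 km

Porosity at 1.8 km: n = 0.55·exp(−0.35×1.8) = 0.2929
Solid-volume conservation: h(1−n) = h₀(1−n₀) ⇒ h = h₀·(1−n₀)/(1−n)
h = 0.029 × (1 − 0.55)/(1 − 0.2929) = 0.029 × 0.6364 = 0.0185 km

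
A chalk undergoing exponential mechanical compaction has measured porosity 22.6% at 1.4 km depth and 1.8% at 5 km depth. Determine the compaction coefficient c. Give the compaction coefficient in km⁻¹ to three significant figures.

0.703 km⁻¹

Athy: n(d) = n₀ e^(−cd) ⇒ n₁/n₂ = e^{c(d₂−d₁)} ⇒ c = ln(n₁/n₂)/(d₂−d₁)
c = ln(0.226/0.018) / (5 − 1.4) = ln(12.56) / 3.6 = 2.5302 / 3.6 = 0.7028 km⁻¹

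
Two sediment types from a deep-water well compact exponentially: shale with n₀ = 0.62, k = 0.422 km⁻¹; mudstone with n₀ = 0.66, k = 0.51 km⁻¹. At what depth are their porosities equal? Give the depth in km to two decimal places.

0.71 km

Set n₀ₐ e^(−kₐz) = n₀ᵦ e^(−kᵦz) ⇒ ln(n₀ₐ/n₀ᵦ) = (kₐ − kᵦ)·z
z = ln(0.62/0.66) / (0.422 − 0.51) = -0.0625 / -0.088 = 0.710 km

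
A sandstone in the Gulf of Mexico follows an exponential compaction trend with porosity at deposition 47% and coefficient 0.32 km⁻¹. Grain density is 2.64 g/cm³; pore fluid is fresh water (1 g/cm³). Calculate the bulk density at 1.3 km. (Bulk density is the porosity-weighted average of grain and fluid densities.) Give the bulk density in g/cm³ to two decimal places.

Porosity at depth: n = 0.47·exp(−0.32×1.3) = 0.47×0.6597 = 0.3100
Bulk density: ρ_b = (1−n)ρ_g + n·ρ_f = 0.6900×2.64 + 0.3100×1
       = 1.821 + 0.310 = 2.132 g/cm³

2.13 g/cm³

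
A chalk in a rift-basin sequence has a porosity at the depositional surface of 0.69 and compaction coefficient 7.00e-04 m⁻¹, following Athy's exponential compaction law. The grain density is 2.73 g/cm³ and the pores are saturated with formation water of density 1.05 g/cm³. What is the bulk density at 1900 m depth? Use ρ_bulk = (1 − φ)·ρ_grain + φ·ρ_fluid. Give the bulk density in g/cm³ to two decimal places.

Working in km (1 km = 1000 m; β in km⁻¹ = β in m⁻¹ × 1000):
Porosity at depth: phi = 0.69·exp(−0.7×1.9) = 0.69×0.2645 = 0.1825
Bulk density: ρ_b = (1−phi)ρ_g + phi·ρ_f = 0.8175×2.73 + 0.1825×1.05
       = 2.232 + 0.192 = 2.423 g/cm³

2.42 g/cm³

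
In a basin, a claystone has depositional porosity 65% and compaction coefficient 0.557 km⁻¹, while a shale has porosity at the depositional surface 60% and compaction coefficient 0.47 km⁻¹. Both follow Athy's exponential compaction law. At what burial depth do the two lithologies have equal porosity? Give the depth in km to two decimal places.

Set φ₀ₐ e^(−βₐZ) = φ₀ᵦ e^(−βᵦZ) ⇒ ln(φ₀ₐ/φ₀ᵦ) = (βₐ − βᵦ)·Z
Z = ln(0.65/0.6) / (0.557 − 0.47) = 0.0800 / 0.087 = 0.920 km

0.92 km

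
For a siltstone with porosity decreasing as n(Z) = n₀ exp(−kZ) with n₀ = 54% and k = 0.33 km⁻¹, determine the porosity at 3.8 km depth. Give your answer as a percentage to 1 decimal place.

15.4%

n = n₀·exp(−k·Z) = 0.54 × exp(−0.33 × 3.8) = 0.54 × exp(−1.254)
  = 0.54 × 0.2854 = 0.1541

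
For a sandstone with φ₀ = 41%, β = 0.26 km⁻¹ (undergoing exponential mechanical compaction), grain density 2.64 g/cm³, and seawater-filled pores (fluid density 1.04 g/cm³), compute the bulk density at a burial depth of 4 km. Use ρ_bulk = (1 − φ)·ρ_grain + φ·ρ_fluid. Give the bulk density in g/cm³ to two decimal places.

2.41 g/cm³

Porosity at depth: φ = 0.41·exp(−0.26×4) = 0.41×0.3535 = 0.1449
Bulk density: ρ_b = (1−φ)ρ_g + φ·ρ_f = 0.8551×2.64 + 0.1449×1.04
       = 2.257 + 0.151 = 2.408 g/cm³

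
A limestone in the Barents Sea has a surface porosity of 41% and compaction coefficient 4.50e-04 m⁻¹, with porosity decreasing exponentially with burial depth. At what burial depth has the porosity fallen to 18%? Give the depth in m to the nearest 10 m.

Working in km (1 km = 1000 m; k in km⁻¹ = k in m⁻¹ × 1000):
Invert Athy's law: d = ln(n₀/n) / k
d = ln(0.41/0.18) / 0.45 = ln(2.278) / 0.45 = 0.8232 / 0.45 = 1.829 km

1830 m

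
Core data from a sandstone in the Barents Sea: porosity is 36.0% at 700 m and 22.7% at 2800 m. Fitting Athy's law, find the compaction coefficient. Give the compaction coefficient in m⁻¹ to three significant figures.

Working in km (1 km = 1000 m; k in km⁻¹ = k in m⁻¹ × 1000):
Athy: n(Z) = n₀ e^(−kZ) ⇒ n₁/n₂ = e^{k(Z₂−Z₁)} ⇒ k = ln(n₁/n₂)/(Z₂−Z₁)
k = ln(0.36/0.227) / (2.8 − 0.7) = ln(1.586) / 2.1 = 0.4612 / 2.1 = 0.2196 km⁻¹

0.000220 m⁻¹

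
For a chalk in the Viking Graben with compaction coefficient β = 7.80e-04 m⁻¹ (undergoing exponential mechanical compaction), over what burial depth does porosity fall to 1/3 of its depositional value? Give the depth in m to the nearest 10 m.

Working in km (1 km = 1000 m; β in km⁻¹ = β in m⁻¹ × 1000):
n/n₀ = 1/3 ⇒ exp(−β·d) = 1/3 ⇒ d = ln(3) / β
d = 1.0986 / 0.78 = 1.408 km

1410 m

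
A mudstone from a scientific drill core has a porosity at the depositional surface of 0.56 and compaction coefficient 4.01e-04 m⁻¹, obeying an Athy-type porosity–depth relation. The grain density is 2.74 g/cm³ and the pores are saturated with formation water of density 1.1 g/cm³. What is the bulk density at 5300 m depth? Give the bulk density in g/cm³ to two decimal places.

Working in km (1 km = 1000 m; c in km⁻¹ = c in m⁻¹ × 1000):
Porosity at depth: phi = 0.56·exp(−0.401×5.3) = 0.56×0.1194 = 0.0669
Bulk density: ρ_b = (1−phi)ρ_g + phi·ρ_f = 0.9331×2.74 + 0.0669×1.1
       = 2.557 + 0.074 = 2.630 g/cm³

2.63 g/cm³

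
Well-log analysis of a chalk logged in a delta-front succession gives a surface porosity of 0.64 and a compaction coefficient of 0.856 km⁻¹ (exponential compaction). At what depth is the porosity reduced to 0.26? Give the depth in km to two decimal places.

1.05 km

Invert Athy's law: z = ln(phi₀/phi) / β
z = ln(0.64/0.26) / 0.856 = ln(2.462) / 0.856 = 0.9008 / 0.856 = 1.052 km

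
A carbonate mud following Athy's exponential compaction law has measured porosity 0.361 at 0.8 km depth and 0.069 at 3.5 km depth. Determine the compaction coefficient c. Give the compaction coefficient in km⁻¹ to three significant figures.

Athy: n(Z) = n₀ e^(−cZ) ⇒ n₁/n₂ = e^{c(Z₂−Z₁)} ⇒ c = ln(n₁/n₂)/(Z₂−Z₁)
c = ln(0.361/0.069) / (3.5 − 0.8) = ln(5.232) / 2.7 = 1.6548 / 2.7 = 0.6129 km⁻¹

0.613 km⁻¹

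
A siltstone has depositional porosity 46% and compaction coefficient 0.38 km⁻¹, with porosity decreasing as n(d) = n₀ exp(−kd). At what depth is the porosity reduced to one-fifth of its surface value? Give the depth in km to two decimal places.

n/n₀ = 1/5 ⇒ exp(−k·d) = 1/5 ⇒ d = ln(5) / k
d = 1.6094 / 0.38 = 4.235 km

4.24 km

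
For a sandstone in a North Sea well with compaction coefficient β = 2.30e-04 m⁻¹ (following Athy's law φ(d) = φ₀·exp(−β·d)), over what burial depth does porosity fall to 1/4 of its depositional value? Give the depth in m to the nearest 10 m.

Working in km (1 km = 1000 m; β in km⁻¹ = β in m⁻¹ × 1000):
φ/φ₀ = 1/4 ⇒ exp(−β·d) = 1/4 ⇒ d = ln(4) / β
d = 1.3863 / 0.23 = 6.027 km

6030 m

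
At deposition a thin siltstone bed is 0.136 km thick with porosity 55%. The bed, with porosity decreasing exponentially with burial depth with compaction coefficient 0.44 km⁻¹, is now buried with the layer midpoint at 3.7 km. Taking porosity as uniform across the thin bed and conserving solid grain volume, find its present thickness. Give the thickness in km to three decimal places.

0.069 km

Porosity at 3.7 km: φ = 0.55·exp(−0.44×3.7) = 0.1080
Solid-volume conservation: h(1−φ) = h₀(1−φ₀) ⇒ h = h₀·(1−φ₀)/(1−φ)
h = 0.136 × (1 − 0.55)/(1 − 0.1080) = 0.136 × 0.5045 = 0.0686 km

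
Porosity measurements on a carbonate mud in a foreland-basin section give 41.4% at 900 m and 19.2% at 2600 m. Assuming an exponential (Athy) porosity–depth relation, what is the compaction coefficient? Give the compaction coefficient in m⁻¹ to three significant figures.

0.000452 m⁻¹

Working in km (1 km = 1000 m; c in km⁻¹ = c in m⁻¹ × 1000):
Athy: φ(z) = φ₀ e^(−cz) ⇒ φ₁/φ₂ = e^{c(z₂−z₁)} ⇒ c = ln(φ₁/φ₂)/(z₂−z₁)
c = ln(0.414/0.192) / (2.6 − 0.9) = ln(2.156) / 1.7 = 0.7684 / 1.7 = 0.452 km⁻¹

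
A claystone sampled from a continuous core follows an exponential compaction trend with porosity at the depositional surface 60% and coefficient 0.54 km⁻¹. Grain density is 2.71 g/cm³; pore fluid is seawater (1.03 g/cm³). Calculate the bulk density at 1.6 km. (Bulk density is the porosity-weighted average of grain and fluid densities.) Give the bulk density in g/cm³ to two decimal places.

Porosity at depth: phi = 0.6·exp(−0.54×1.6) = 0.6×0.4215 = 0.2529
Bulk density: ρ_b = (1−phi)ρ_g + phi·ρ_f = 0.7471×2.71 + 0.2529×1.03
       = 2.025 + 0.260 = 2.285 g/cm³

2.29 g/cm³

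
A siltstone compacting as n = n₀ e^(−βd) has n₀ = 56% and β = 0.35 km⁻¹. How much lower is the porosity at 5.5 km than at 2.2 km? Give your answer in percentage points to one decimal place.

17.8 percentage points

n(2.2) = 0.56·e^(−0.35×2.2) = 0.2593
n(5.5) = 0.56·e^(−0.35×5.5) = 0.0817
Δn = 0.2593 − 0.0817 = 0.1776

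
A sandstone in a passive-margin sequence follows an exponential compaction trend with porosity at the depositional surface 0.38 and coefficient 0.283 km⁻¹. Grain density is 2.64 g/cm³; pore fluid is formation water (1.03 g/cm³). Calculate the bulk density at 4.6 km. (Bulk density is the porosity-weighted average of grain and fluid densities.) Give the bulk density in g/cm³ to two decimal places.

Porosity at depth: n = 0.38·exp(−0.283×4.6) = 0.38×0.2720 = 0.1034
Bulk density: ρ_b = (1−n)ρ_g + n·ρ_f = 0.8966×2.64 + 0.1034×1.03
       = 2.367 + 0.106 = 2.474 g/cm³

2.47 g/cm³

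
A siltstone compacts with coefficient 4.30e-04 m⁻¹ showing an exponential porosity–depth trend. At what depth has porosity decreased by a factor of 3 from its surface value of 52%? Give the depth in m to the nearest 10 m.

2550 m

Working in km (1 km = 1000 m; c in km⁻¹ = c in m⁻¹ × 1000):
phi/phi₀ = 1/3 ⇒ exp(−c·Z) = 1/3 ⇒ Z = ln(3) / c
Z = 1.0986 / 0.43 = 2.555 km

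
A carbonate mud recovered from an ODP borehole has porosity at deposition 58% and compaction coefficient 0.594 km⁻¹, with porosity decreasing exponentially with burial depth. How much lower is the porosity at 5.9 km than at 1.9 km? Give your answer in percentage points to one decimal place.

φ(1.9) = 0.58·e^(−0.594×1.9) = 0.1876
φ(5.9) = 0.58·e^(−0.594×5.9) = 0.0174
Δφ = 0.1876 − 0.0174 = 0.1702

17.0 percentage points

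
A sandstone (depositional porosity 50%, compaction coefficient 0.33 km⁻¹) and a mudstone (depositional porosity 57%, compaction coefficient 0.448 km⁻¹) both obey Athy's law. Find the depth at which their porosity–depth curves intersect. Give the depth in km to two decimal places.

Set n₀ₐ e^(−cₐZ) = n₀ᵦ e^(−cᵦZ) ⇒ ln(n₀ₐ/n₀ᵦ) = (cₐ − cᵦ)·Z
Z = ln(0.5/0.57) / (0.33 − 0.448) = -0.1310 / -0.118 = 1.110 km

1.11 km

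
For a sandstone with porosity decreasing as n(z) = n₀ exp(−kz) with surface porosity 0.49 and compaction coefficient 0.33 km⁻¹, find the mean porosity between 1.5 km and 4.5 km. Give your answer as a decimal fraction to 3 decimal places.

⟨n⟩ = (1/(z₂−z₁)) ∫ n₀ e^(−kz) dz = n₀·(e^(−k·z₁) − e^(−k·z₂)) / (k·(z₂−z₁))
e^(−0.33×1.5) = 0.6096; e^(−0.33×4.5) = 0.2265
⟨n⟩ = 0.49 × (0.6096 − 0.2265) / (0.33 × 3) = 0.49 × 0.3869 = 0.1896

0.190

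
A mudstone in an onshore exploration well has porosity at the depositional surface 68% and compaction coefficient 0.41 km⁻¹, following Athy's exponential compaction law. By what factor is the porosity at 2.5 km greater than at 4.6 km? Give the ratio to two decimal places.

phi(z₁)/phi(z₂) = e^(−c·z₁)/e^(−c·z₂) = e^{c(z₂−z₁)}
= exp(0.41 × 2.1) = exp(0.861) = 2.3655

2.37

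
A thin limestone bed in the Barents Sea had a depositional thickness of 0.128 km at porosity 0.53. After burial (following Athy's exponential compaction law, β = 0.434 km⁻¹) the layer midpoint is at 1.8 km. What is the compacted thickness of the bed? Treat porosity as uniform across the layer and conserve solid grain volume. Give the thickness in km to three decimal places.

0.079 km

Porosity at 1.8 km: n = 0.53·exp(−0.434×1.8) = 0.2427
Solid-volume conservation: h(1−n) = h₀(1−n₀) ⇒ h = h₀·(1−n₀)/(1−n)
h = 0.128 × (1 − 0.53)/(1 − 0.2427) = 0.128 × 0.6206 = 0.0794 km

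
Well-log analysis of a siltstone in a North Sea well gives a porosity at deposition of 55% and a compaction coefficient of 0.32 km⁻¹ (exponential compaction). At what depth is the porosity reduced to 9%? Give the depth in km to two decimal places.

5.66 km

Invert Athy's law: Z = ln(φ₀/φ) / k
Z = ln(0.55/0.09) / 0.32 = ln(6.111) / 0.32 = 1.8101 / 0.32 = 5.657 km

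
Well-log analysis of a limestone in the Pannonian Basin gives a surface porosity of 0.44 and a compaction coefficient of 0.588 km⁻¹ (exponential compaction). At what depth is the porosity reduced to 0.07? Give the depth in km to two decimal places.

3.13 km

Invert Athy's law: z = ln(φ₀/φ) / c
z = ln(0.44/0.07) / 0.588 = ln(6.286) / 0.588 = 1.8383 / 0.588 = 3.126 km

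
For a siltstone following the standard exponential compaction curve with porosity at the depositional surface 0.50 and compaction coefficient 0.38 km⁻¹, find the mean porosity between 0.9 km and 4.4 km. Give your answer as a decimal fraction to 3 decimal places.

⟨phi⟩ = (1/(z₂−z₁)) ∫ phi₀ e^(−βz) dz = phi₀·(e^(−β·z₁) − e^(−β·z₂)) / (β·(z₂−z₁))
e^(−0.38×0.9) = 0.7103; e^(−0.38×4.4) = 0.1879
⟨phi⟩ = 0.5 × (0.7103 − 0.1879) / (0.38 × 3.5) = 0.5 × 0.3928 = 0.1964

0.196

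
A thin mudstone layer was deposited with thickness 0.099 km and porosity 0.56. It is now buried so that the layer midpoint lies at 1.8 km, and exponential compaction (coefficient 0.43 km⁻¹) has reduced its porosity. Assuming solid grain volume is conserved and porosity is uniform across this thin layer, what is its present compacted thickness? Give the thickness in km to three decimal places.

0.059 km

Porosity at 1.8 km: φ = 0.56·exp(−0.43×1.8) = 0.2583
Solid-volume conservation: h(1−φ) = h₀(1−φ₀) ⇒ h = h₀·(1−φ₀)/(1−φ)
h = 0.099 × (1 − 0.56)/(1 − 0.2583) = 0.099 × 0.5932 = 0.0587 km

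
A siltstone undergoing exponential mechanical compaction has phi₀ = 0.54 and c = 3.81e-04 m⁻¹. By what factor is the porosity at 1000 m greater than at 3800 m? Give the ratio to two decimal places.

Working in km (1 km = 1000 m; c in km⁻¹ = c in m⁻¹ × 1000):
phi(d₁)/phi(d₂) = e^(−c·d₁)/e^(−c·d₂) = e^{c(d₂−d₁)}
= exp(0.381 × 2.8) = exp(1.067) = 2.9061

2.91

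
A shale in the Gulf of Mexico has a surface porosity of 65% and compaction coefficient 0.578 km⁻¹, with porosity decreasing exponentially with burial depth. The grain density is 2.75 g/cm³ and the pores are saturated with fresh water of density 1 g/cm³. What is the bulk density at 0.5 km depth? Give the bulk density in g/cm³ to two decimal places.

1.90 g/cm³

Porosity at depth: n = 0.65·exp(−0.578×0.5) = 0.65×0.7490 = 0.4869
Bulk density: ρ_b = (1−n)ρ_g + n·ρ_f = 0.5131×2.75 + 0.4869×1
       = 1.411 + 0.487 = 1.898 g/cm³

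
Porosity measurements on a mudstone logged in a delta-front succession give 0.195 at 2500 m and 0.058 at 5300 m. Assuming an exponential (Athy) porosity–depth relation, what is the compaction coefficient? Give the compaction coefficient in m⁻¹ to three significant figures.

0.000433 m⁻¹

Working in km (1 km = 1000 m; k in km⁻¹ = k in m⁻¹ × 1000):
Athy: n(d) = n₀ e^(−kd) ⇒ n₁/n₂ = e^{k(d₂−d₁)} ⇒ k = ln(n₁/n₂)/(d₂−d₁)
k = ln(0.195/0.058) / (5.3 − 2.5) = ln(3.362) / 2.8 = 1.2126 / 2.8 = 0.4331 km⁻¹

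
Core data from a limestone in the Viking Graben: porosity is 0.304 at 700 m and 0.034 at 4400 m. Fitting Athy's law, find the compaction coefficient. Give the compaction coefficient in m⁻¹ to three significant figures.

0.000592 m⁻¹

Working in km (1 km = 1000 m; β in km⁻¹ = β in m⁻¹ × 1000):
Athy: φ(d) = φ₀ e^(−βd) ⇒ φ₁/φ₂ = e^{β(d₂−d₁)} ⇒ β = ln(φ₁/φ₂)/(d₂−d₁)
β = ln(0.304/0.034) / (4.4 − 0.7) = ln(8.941) / 3.7 = 2.1907 / 3.7 = 0.5921 km⁻¹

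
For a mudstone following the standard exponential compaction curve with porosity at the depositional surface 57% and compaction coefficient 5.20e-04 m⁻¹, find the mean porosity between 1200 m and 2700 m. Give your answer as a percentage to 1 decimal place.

21.2%

Working in km (1 km = 1000 m; β in km⁻¹ = β in m⁻¹ × 1000):
⟨n⟩ = (1/(d₂−d₁)) ∫ n₀ e^(−βd) dd = n₀·(e^(−β·d₁) − e^(−β·d₂)) / (β·(d₂−d₁))
e^(−0.52×1.2) = 0.5358; e^(−0.52×2.7) = 0.2456
⟨n⟩ = 0.57 × (0.5358 − 0.2456) / (0.52 × 1.5) = 0.57 × 0.3720 = 0.2121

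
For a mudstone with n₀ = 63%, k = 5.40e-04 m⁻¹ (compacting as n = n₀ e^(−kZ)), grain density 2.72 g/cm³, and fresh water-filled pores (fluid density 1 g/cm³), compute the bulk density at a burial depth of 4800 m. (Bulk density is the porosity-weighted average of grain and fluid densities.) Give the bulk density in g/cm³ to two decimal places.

Working in km (1 km = 1000 m; k in km⁻¹ = k in m⁻¹ × 1000):
Porosity at depth: n = 0.63·exp(−0.54×4.8) = 0.63×0.0749 = 0.0472
Bulk density: ρ_b = (1−n)ρ_g + n·ρ_f = 0.9528×2.72 + 0.0472×1
       = 2.592 + 0.047 = 2.639 g/cm³

2.64 g/cm³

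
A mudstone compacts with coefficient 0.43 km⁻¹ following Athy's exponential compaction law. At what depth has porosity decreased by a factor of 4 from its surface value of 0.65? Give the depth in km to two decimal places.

3.22 km

phi/phi₀ = 1/4 ⇒ exp(−β·Z) = 1/4 ⇒ Z = ln(4) / β
Z = 1.3863 / 0.43 = 3.224 km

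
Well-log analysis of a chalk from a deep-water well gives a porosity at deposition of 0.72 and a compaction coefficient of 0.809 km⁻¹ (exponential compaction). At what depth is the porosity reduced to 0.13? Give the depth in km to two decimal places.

Invert Athy's law: z = ln(n₀/n) / c
z = ln(0.72/0.13) / 0.809 = ln(5.538) / 0.809 = 1.7117 / 0.809 = 2.116 km

2.12 km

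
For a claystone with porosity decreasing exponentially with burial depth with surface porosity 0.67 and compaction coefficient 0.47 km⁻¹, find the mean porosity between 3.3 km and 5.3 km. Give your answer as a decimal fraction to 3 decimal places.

⟨φ⟩ = (1/(Z₂−Z₁)) ∫ φ₀ e^(−cZ) dZ = φ₀·(e^(−c·Z₁) − e^(−c·Z₂)) / (c·(Z₂−Z₁))
e^(−0.47×3.3) = 0.2120; e^(−0.47×5.3) = 0.0828
⟨φ⟩ = 0.67 × (0.2120 − 0.0828) / (0.47 × 2) = 0.67 × 0.1375 = 0.0921

0.092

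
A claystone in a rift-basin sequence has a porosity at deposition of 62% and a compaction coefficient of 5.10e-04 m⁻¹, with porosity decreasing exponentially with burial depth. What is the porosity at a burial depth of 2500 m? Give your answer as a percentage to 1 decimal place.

Working in km (1 km = 1000 m; β in km⁻¹ = β in m⁻¹ × 1000):
φ = φ₀·exp(−β·Z) = 0.62 × exp(−0.51 × 2.5) = 0.62 × exp(−1.275)
  = 0.62 × 0.2794 = 0.1732

17.3%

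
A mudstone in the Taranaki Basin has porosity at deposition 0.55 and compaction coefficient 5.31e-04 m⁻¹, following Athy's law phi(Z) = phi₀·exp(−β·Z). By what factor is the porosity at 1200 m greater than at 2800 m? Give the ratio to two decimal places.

Working in km (1 km = 1000 m; β in km⁻¹ = β in m⁻¹ × 1000):
phi(Z₁)/phi(Z₂) = e^(−β·Z₁)/e^(−β·Z₂) = e^{β(Z₂−Z₁)}
= exp(0.531 × 1.6) = exp(0.8496) = 2.3387

2.34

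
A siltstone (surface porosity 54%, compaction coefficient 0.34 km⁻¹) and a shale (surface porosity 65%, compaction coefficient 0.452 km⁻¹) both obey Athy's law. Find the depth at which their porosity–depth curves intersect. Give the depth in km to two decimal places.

1.66 km

Set phi₀ₐ e^(−kₐZ) = phi₀ᵦ e^(−kᵦZ) ⇒ ln(phi₀ₐ/phi₀ᵦ) = (kₐ − kᵦ)·Z
Z = ln(0.54/0.65) / (0.34 − 0.452) = -0.1854 / -0.112 = 1.655 km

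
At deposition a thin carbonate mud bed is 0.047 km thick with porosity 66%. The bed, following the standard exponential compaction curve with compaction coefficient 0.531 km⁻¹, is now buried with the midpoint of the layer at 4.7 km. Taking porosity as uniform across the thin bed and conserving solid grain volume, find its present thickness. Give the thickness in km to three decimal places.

Porosity at 4.7 km: φ = 0.66·exp(−0.531×4.7) = 0.0544
Solid-volume conservation: h(1−φ) = h₀(1−φ₀) ⇒ h = h₀·(1−φ₀)/(1−φ)
h = 0.047 × (1 − 0.66)/(1 − 0.0544) = 0.047 × 0.3596 = 0.0169 km

0.017 km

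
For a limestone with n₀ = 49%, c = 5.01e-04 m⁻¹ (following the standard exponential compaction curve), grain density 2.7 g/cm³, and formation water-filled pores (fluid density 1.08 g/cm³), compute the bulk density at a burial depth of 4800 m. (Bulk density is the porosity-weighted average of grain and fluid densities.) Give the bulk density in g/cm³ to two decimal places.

2.63 g/cm³

Working in km (1 km = 1000 m; c in km⁻¹ = c in m⁻¹ × 1000):
Porosity at depth: n = 0.49·exp(−0.501×4.8) = 0.49×0.0903 = 0.0442
Bulk density: ρ_b = (1−n)ρ_g + n·ρ_f = 0.9558×2.7 + 0.0442×1.08
       = 2.581 + 0.048 = 2.628 g/cm³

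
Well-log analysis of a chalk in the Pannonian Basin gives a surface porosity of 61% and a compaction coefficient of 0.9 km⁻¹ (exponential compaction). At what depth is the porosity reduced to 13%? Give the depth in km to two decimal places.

1.72 km

Invert Athy's law: z = ln(n₀/n) / β
z = ln(0.61/0.13) / 0.9 = ln(4.692) / 0.9 = 1.5459 / 0.9 = 1.718 km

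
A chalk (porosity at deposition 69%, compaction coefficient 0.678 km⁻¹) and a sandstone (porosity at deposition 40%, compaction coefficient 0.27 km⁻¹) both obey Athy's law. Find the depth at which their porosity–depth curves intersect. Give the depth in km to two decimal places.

Set n₀ₐ e^(−kₐz) = n₀ᵦ e^(−kᵦz) ⇒ ln(n₀ₐ/n₀ᵦ) = (kₐ − kᵦ)·z
z = ln(0.69/0.4) / (0.678 − 0.27) = 0.5452 / 0.408 = 1.336 km

1.34 km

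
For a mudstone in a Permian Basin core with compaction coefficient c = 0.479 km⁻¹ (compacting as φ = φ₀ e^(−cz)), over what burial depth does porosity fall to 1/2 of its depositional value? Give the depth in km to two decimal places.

1.45 km

φ/φ₀ = 1/2 ⇒ exp(−c·z) = 1/2 ⇒ z = ln(2) / c
z = 0.6931 / 0.479 = 1.447 km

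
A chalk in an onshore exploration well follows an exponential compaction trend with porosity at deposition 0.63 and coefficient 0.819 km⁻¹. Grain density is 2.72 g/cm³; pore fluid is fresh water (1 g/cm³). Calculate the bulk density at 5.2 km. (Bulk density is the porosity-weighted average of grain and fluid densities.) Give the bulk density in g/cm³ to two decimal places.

2.70 g/cm³

Porosity at depth: n = 0.63·exp(−0.819×5.2) = 0.63×0.0141 = 0.0089
Bulk density: ρ_b = (1−n)ρ_g + n·ρ_f = 0.9911×2.72 + 0.0089×1
       = 2.696 + 0.009 = 2.705 g/cm³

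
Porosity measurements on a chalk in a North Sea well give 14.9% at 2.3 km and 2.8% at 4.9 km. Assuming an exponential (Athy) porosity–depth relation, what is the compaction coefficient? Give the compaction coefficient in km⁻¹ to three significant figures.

Athy: phi(z) = phi₀ e^(−βz) ⇒ phi₁/phi₂ = e^{β(z₂−z₁)} ⇒ β = ln(phi₁/phi₂)/(z₂−z₁)
β = ln(0.149/0.028) / (4.9 − 2.3) = ln(5.321) / 2.6 = 1.6717 / 2.6 = 0.643 km⁻¹

0.643 km⁻¹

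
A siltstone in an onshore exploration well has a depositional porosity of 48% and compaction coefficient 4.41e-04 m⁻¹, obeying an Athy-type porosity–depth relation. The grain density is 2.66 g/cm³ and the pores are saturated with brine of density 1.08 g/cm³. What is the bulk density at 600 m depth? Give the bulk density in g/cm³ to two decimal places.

2.08 g/cm³

Working in km (1 km = 1000 m; β in km⁻¹ = β in m⁻¹ × 1000):
Porosity at depth: phi = 0.48·exp(−0.441×0.6) = 0.48×0.7675 = 0.3684
Bulk density: ρ_b = (1−phi)ρ_g + phi·ρ_f = 0.6316×2.66 + 0.3684×1.08
       = 1.680 + 0.398 = 2.078 g/cm³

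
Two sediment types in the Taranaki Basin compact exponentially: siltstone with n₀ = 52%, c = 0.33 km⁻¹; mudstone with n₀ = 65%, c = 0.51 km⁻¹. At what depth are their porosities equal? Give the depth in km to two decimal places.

1.24 km

Set n₀ₐ e^(−cₐZ) = n₀ᵦ e^(−cᵦZ) ⇒ ln(n₀ₐ/n₀ᵦ) = (cₐ − cᵦ)·Z
Z = ln(0.52/0.65) / (0.33 − 0.51) = -0.2231 / -0.18 = 1.240 km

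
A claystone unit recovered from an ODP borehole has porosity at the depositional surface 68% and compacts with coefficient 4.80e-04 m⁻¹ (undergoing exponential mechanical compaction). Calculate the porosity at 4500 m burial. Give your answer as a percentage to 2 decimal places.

Working in km (1 km = 1000 m; β in km⁻¹ = β in m⁻¹ × 1000):
φ = φ₀·exp(−β·Z) = 0.68 × exp(−0.48 × 4.5) = 0.68 × exp(−2.16)
  = 0.68 × 0.1153 = 0.0784

7.84%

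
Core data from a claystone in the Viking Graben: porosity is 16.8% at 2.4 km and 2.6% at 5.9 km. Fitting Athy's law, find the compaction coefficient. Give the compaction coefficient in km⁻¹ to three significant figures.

0.533 km⁻¹

Athy: phi(d) = phi₀ e^(−kd) ⇒ phi₁/phi₂ = e^{k(d₂−d₁)} ⇒ k = ln(phi₁/phi₂)/(d₂−d₁)
k = ln(0.168/0.026) / (5.9 − 2.4) = ln(6.462) / 3.5 = 1.8659 / 3.5 = 0.5331 km⁻¹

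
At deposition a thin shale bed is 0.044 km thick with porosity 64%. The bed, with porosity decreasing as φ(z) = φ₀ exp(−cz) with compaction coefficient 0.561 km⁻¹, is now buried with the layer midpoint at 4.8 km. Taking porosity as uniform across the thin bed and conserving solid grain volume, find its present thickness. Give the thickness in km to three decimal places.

Porosity at 4.8 km: φ = 0.64·exp(−0.561×4.8) = 0.0433
Solid-volume conservation: h(1−φ) = h₀(1−φ₀) ⇒ h = h₀·(1−φ₀)/(1−φ)
h = 0.044 × (1 − 0.64)/(1 − 0.0433) = 0.044 × 0.3763 = 0.0166 km

0.017 km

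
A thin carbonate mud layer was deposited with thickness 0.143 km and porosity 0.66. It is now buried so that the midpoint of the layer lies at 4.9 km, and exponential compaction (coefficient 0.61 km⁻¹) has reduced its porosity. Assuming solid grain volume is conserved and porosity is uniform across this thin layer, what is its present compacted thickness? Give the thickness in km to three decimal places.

Porosity at 4.9 km: n = 0.66·exp(−0.61×4.9) = 0.0332
Solid-volume conservation: h(1−n) = h₀(1−n₀) ⇒ h = h₀·(1−n₀)/(1−n)
h = 0.143 × (1 − 0.66)/(1 − 0.0332) = 0.143 × 0.3517 = 0.0503 km

0.050 km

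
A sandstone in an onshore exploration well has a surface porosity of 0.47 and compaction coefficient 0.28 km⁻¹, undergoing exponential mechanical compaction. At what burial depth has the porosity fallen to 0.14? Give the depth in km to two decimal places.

4.33 km

Invert Athy's law: z = ln(phi₀/phi) / c
z = ln(0.47/0.14) / 0.28 = ln(3.357) / 0.28 = 1.2111 / 0.28 = 4.325 km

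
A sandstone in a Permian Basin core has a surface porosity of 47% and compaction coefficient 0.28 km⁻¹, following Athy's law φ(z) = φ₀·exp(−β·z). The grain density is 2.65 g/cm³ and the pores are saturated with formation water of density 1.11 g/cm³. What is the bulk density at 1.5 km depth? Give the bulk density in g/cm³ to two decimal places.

2.17 g/cm³

Porosity at depth: φ = 0.47·exp(−0.28×1.5) = 0.47×0.6570 = 0.3088
Bulk density: ρ_b = (1−φ)ρ_g + φ·ρ_f = 0.6912×2.65 + 0.3088×1.11
       = 1.832 + 0.343 = 2.174 g/cm³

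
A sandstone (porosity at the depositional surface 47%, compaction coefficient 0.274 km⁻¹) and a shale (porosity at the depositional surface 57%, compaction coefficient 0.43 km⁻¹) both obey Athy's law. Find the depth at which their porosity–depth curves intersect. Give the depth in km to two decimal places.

Set φ₀ₐ e^(−βₐd) = φ₀ᵦ e^(−βᵦd) ⇒ ln(φ₀ₐ/φ₀ᵦ) = (βₐ − βᵦ)·d
d = ln(0.47/0.57) / (0.274 − 0.43) = -0.1929 / -0.156 = 1.237 km

1.24 km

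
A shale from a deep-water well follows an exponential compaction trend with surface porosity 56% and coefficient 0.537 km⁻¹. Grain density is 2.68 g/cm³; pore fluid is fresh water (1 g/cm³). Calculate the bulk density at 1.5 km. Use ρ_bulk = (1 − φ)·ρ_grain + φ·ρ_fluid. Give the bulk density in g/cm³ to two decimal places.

2.26 g/cm³

Porosity at depth: phi = 0.56·exp(−0.537×1.5) = 0.56×0.4469 = 0.2502
Bulk density: ρ_b = (1−phi)ρ_g + phi·ρ_f = 0.7498×2.68 + 0.2502×1
       = 2.009 + 0.250 = 2.260 g/cm³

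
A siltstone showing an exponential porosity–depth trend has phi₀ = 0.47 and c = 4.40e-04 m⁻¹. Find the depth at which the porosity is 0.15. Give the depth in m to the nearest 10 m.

2600 m

Working in km (1 km = 1000 m; c in km⁻¹ = c in m⁻¹ × 1000):
Invert Athy's law: Z = ln(phi₀/phi) / c
Z = ln(0.47/0.15) / 0.44 = ln(3.133) / 0.44 = 1.1421 / 0.44 = 2.596 km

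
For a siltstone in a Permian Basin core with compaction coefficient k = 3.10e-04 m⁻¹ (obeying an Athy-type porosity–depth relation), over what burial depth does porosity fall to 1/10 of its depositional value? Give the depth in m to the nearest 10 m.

7430 m

Working in km (1 km = 1000 m; k in km⁻¹ = k in m⁻¹ × 1000):
φ/φ₀ = 1/10 ⇒ exp(−k·z) = 1/10 ⇒ z = ln(10) / k
z = 2.3026 / 0.31 = 7.428 km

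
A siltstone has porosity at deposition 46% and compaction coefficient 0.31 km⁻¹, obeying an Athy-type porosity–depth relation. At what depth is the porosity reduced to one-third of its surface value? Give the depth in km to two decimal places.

phi/phi₀ = 1/3 ⇒ exp(−β·z) = 1/3 ⇒ z = ln(3) / β
z = 1.0986 / 0.31 = 3.544 km

3.54 km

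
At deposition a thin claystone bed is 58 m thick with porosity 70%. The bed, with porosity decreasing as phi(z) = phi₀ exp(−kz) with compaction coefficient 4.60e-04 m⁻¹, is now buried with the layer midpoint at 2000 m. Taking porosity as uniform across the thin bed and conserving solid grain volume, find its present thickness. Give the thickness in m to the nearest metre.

24 m

Working in km (1 km = 1000 m; k in km⁻¹ = k in m⁻¹ × 1000):
Porosity at 2 km: phi = 0.7·exp(−0.46×2) = 0.2790
Solid-volume conservation: h(1−phi) = h₀(1−phi₀) ⇒ h = h₀·(1−phi₀)/(1−phi)
h = 0.058 × (1 − 0.7)/(1 − 0.2790) = 0.058 × 0.4161 = 0.0241 km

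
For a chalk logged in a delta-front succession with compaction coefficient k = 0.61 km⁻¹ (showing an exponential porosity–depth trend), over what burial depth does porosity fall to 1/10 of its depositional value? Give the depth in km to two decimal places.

3.77 km

n/n₀ = 1/10 ⇒ exp(−k·d) = 1/10 ⇒ d = ln(10) / k
d = 2.3026 / 0.61 = 3.775 km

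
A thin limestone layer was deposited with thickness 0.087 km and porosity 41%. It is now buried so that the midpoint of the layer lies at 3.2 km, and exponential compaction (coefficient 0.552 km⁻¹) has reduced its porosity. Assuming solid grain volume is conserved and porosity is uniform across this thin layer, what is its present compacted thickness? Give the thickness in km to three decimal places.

Porosity at 3.2 km: n = 0.41·exp(−0.552×3.2) = 0.0701
Solid-volume conservation: h(1−n) = h₀(1−n₀) ⇒ h = h₀·(1−n₀)/(1−n)
h = 0.087 × (1 − 0.41)/(1 − 0.0701) = 0.087 × 0.6345 = 0.0552 km

0.055 km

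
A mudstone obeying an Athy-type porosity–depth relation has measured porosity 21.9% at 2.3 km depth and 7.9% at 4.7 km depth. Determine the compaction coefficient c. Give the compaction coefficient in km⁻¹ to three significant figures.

Athy: phi(d) = phi₀ e^(−cd) ⇒ phi₁/phi₂ = e^{c(d₂−d₁)} ⇒ c = ln(phi₁/phi₂)/(d₂−d₁)
c = ln(0.219/0.079) / (4.7 − 2.3) = ln(2.772) / 2.4 = 1.0196 / 2.4 = 0.4248 km⁻¹

0.425 km⁻¹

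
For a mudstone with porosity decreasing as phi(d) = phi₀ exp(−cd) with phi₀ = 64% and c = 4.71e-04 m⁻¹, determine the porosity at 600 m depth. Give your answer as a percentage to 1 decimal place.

48.2%

Working in km (1 km = 1000 m; c in km⁻¹ = c in m⁻¹ × 1000):
phi = phi₀·exp(−c·d) = 0.64 × exp(−0.471 × 0.6) = 0.64 × exp(−0.2826)
  = 0.64 × 0.7538 = 0.4824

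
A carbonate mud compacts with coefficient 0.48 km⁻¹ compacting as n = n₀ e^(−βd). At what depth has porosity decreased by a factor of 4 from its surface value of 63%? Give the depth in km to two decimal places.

2.89 km

n/n₀ = 1/4 ⇒ exp(−β·d) = 1/4 ⇒ d = ln(4) / β
d = 1.3863 / 0.48 = 2.888 km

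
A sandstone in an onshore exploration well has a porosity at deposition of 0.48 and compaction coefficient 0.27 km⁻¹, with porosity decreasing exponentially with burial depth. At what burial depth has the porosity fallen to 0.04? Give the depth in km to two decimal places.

9.20 km

Invert Athy's law: d = ln(phi₀/phi) / c
d = ln(0.48/0.04) / 0.27 = ln(12) / 0.27 = 2.4849 / 0.27 = 9.203 km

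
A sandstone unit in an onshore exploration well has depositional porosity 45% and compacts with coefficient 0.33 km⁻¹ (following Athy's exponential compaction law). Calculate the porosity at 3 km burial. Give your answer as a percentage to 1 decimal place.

16.7%

n = n₀·exp(−c·Z) = 0.45 × exp(−0.33 × 3) = 0.45 × exp(−0.99)
  = 0.45 × 0.3716 = 0.1672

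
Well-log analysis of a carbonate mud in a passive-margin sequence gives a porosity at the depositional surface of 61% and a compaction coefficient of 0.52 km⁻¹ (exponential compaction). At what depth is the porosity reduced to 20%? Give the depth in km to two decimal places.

2.14 km

Invert Athy's law: Z = ln(n₀/n) / k
Z = ln(0.61/0.2) / 0.52 = ln(3.05) / 0.52 = 1.1151 / 0.52 = 2.145 km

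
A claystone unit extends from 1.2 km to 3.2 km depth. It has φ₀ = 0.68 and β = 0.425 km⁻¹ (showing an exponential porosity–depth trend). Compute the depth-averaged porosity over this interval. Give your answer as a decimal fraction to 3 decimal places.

0.275

⟨φ⟩ = (1/(Z₂−Z₁)) ∫ φ₀ e^(−βZ) dZ = φ₀·(e^(−β·Z₁) − e^(−β·Z₂)) / (β·(Z₂−Z₁))
e^(−0.425×1.2) = 0.6005; e^(−0.425×3.2) = 0.2567
⟨φ⟩ = 0.68 × (0.6005 − 0.2567) / (0.425 × 2) = 0.68 × 0.4045 = 0.2751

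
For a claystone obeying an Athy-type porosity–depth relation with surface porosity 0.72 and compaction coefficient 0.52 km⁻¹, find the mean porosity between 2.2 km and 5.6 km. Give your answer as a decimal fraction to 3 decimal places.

0.108

⟨φ⟩ = (1/(z₂−z₁)) ∫ φ₀ e^(−kz) dz = φ₀·(e^(−k·z₁) − e^(−k·z₂)) / (k·(z₂−z₁))
e^(−0.52×2.2) = 0.3185; e^(−0.52×5.6) = 0.0544
⟨φ⟩ = 0.72 × (0.3185 − 0.0544) / (0.52 × 3.4) = 0.72 × 0.1494 = 0.1076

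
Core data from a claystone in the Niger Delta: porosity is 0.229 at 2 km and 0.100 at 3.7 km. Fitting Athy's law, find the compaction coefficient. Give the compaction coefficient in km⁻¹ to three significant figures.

0.487 km⁻¹

Athy: n(Z) = n₀ e^(−cZ) ⇒ n₁/n₂ = e^{c(Z₂−Z₁)} ⇒ c = ln(n₁/n₂)/(Z₂−Z₁)
c = ln(0.229/0.1) / (3.7 − 2) = ln(2.29) / 1.7 = 0.8286 / 1.7 = 0.4874 km⁻¹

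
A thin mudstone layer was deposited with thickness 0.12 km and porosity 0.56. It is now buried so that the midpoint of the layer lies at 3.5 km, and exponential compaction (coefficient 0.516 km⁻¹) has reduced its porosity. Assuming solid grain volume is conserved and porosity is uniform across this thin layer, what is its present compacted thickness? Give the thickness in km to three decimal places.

Porosity at 3.5 km: φ = 0.56·exp(−0.516×3.5) = 0.0920
Solid-volume conservation: h(1−φ) = h₀(1−φ₀) ⇒ h = h₀·(1−φ₀)/(1−φ)
h = 0.12 × (1 − 0.56)/(1 − 0.0920) = 0.12 × 0.4846 = 0.0582 km

0.058 km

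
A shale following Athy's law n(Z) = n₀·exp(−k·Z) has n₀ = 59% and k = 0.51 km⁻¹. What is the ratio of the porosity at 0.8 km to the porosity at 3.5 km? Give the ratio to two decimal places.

n(Z₁)/n(Z₂) = e^(−k·Z₁)/e^(−k·Z₂) = e^{k(Z₂−Z₁)}
= exp(0.51 × 2.7) = exp(1.377) = 3.9630

3.96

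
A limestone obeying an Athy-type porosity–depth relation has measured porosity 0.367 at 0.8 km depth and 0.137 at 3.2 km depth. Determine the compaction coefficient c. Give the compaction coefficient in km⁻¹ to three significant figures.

Athy: phi(Z) = phi₀ e^(−cZ) ⇒ phi₁/phi₂ = e^{c(Z₂−Z₁)} ⇒ c = ln(phi₁/phi₂)/(Z₂−Z₁)
c = ln(0.367/0.137) / (3.2 − 0.8) = ln(2.679) / 2.4 = 0.9854 / 2.4 = 0.4106 km⁻¹

0.411 km⁻¹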